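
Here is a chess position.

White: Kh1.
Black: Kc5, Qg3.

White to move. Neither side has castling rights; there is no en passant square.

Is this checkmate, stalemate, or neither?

White to move; white king on h1.
In check: no.
King squares — g1: attacked by Qg3; g2: attacked by Qg3; h2: attacked by Qg3.
Legal moves for White: none.
Not in check and no legal moves → stalemate.

stalemate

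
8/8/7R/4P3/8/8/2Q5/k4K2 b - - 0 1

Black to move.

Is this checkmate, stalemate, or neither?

Black to move; black king on a1.
In check: no.
King squares — b1: attacked by Qc2; a2: attacked by Qc2; b2: attacked by Qc2.
Legal moves for Black: none.
Not in check and no legal moves → stalemate.

stalemate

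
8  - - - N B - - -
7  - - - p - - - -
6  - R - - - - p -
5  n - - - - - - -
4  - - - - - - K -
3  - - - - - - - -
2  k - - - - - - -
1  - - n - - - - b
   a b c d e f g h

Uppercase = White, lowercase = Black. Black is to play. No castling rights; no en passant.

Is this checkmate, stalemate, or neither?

neither

Black to move; black king on a2.
In check: no.
Legal moves for Black include: Nb7, Nc6, Nc4, Nab3, Ka3, Ka1, Ba8, Bb7, Bc6, Bd5, Be4, Bf3+, Bg2, Nd3, Ncb3, Ne2, d6, g5, ... (list truncated; more exist).
Black has legal moves and is not in check → neither.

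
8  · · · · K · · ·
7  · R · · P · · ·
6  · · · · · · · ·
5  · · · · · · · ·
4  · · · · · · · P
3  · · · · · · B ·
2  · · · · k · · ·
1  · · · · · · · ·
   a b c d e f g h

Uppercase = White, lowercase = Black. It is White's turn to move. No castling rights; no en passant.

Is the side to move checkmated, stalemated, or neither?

White to move; white king on e8.
In check: no.
Legal moves for White include: Kf8, Kd8, Kf7, Kd7, Rb8, Rd7, Rc7, Ra7, Rb6, Rb5, Rb4, Rb3, Rb2+, Rb1, Bb8, Bc7, Bd6, Be5, ... (list truncated; more exist).
White has legal moves and is not in check → neither.

neither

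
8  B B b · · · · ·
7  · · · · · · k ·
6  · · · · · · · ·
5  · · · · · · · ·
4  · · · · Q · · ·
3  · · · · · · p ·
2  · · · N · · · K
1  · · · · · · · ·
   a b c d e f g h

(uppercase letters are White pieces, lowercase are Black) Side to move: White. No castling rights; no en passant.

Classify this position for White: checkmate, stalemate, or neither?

White to move; white king on h2.
In check: yes, from the black pawn on g3.
Legal moves for White: Kxg3, Kg2, Kh1, Kg1, Bxg3.
White is in check but has 5 legal moves → neither.

neither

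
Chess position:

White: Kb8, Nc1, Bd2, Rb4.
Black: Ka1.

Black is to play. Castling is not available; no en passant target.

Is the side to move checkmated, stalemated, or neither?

Black to move; black king on a1.
In check: no.
King squares — b1: attacked by Rb4; a2: attacked by Nc1; b2: attacked by Rb4.
Legal moves for Black: none.
Not in check and no legal moves → stalemate.

stalemate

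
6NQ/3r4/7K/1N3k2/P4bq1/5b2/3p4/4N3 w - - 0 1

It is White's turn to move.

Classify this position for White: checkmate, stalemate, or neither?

checkmate

White to move; white king on h6.
In check: yes, from the black bishop on f4.
King squares — g5: attacked by Bf4; h5: attacked by Qg4; g6: attacked by Qg4; g7: attacked by Qg4; h7: attacked by Rd7.
Legal moves for White: none.
In check with no legal moves → checkmate.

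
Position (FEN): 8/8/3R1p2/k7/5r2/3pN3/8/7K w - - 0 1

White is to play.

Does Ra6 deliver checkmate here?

no

After Ra6: black king on a5; in check: yes, from the white rook on a6.
Black has 3 legal replies: Kxa6, Kb5, Kb4.
In check but a legal move exists → not checkmate.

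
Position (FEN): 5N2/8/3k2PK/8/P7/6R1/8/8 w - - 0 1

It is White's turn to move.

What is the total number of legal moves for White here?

White to move; king on h6.
In check: no.
Legal moves: Nh7, Nd7, Ne6, Kh7, Kg7, Kh5, Kg5, Rg5, Rg4, Rh3, Rf3, Re3, Rd3+, Rc3, Rb3, Ra3, Rg2, Rg1, g7, a5.
Count: 20.

20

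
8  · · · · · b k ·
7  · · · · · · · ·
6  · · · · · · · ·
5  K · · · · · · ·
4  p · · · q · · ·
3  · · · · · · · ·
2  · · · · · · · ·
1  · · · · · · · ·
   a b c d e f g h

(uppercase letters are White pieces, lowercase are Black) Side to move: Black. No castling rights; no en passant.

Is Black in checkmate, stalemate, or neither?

Black to move; black king on g8.
In check: no.
Legal moves for Black include: Kh8, Kh7, Kg7, Kf7, Bg7, Be7, Bh6, Bd6, Bc5, Bb4+, Ba3, Qe8, Qa8+, Qh7, Qe7, Qb7, Qg6, Qe6, ... (list truncated; more exist).
Black has legal moves and is not in check → neither.

neither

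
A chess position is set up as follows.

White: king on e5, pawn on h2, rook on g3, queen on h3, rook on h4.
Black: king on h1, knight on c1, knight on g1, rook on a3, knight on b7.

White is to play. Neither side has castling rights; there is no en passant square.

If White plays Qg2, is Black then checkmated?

yes

After Qg2: black king on h1; in check: yes, from the white queen on g2.
King squares — g1: own knight; g2: attacked by Rg3; h2: attacked by Qg2.
Black has no legal moves → checkmate.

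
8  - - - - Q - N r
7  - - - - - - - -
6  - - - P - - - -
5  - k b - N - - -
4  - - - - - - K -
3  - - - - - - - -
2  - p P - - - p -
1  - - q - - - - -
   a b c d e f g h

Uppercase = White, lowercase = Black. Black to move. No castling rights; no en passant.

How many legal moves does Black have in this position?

Black to move; king on b5.
In check: yes, from the white queen on e8.
Legal moves: Kb6, Ka6, Ka5, Kb4.
Count: 4.

4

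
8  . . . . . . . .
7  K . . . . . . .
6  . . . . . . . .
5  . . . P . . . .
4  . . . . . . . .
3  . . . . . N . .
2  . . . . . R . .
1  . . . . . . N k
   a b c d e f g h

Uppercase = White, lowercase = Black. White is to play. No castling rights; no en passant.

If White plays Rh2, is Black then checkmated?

After Rh2: black king on h1; in check: yes, from the white rook on h2.
King squares — g1: attacked by Nf3; g2: attacked by Rh2; h2: attacked by Nf3.
Black has no legal moves → checkmate.

yes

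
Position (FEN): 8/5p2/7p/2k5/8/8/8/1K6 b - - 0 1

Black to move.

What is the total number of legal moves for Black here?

11

Black to move; king on c5.
In check: no.
Legal moves: Kd6, Kc6, Kb6, Kd5, Kb5, Kd4, Kc4, Kb4, f6, h5, f5.
Count: 11.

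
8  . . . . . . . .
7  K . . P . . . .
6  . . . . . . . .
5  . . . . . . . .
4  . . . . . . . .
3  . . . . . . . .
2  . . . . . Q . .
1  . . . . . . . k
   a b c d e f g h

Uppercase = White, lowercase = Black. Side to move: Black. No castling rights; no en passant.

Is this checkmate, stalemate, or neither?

stalemate

Black to move; black king on h1.
In check: no.
King squares — g1: attacked by Qf2; g2: attacked by Qf2; h2: attacked by Qf2.
Legal moves for Black: none.
Not in check and no legal moves → stalemate.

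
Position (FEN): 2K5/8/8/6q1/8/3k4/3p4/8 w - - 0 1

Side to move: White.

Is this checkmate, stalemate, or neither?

neither

White to move; white king on c8.
In check: no.
Legal moves for White: Kb8, Kd7, Kc7, Kb7.
White has 4 legal moves and is not in check → neither.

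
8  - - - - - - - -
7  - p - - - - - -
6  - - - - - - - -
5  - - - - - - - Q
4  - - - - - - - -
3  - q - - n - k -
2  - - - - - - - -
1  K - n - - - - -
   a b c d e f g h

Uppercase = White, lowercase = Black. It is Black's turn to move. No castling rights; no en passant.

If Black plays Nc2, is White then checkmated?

yes

After Nc2: white king on a1; in check: yes, from the black knight on c2.
King squares — b1: attacked by Qb3; a2: attacked by Nc1; b2: attacked by Qb3.
White has no legal moves → checkmate.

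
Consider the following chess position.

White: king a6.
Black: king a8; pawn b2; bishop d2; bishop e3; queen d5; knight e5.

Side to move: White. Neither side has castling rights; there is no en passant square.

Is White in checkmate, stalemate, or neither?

stalemate

White to move; white king on a6.
In check: no.
King squares — a5: attacked by Bd2; b5: attacked by Qd5; b6: attacked by Be3; a7: attacked by Be3; b7: attacked by Qd5.
Legal moves for White: none.
Not in check and no legal moves → stalemate.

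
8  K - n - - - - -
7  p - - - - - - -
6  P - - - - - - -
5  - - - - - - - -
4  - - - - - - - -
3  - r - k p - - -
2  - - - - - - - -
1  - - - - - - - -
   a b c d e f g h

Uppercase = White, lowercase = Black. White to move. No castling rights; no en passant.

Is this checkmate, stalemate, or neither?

stalemate

White to move; white king on a8.
In check: no.
King squares — a7: attacked by Nc8; b7: attacked by Rb3; b8: attacked by Rb3.
Legal moves for White: none.
Not in check and no legal moves → stalemate.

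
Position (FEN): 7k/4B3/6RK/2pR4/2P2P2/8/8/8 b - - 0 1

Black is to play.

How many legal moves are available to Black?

0

Black to move; king on h8.
In check: no.
Legal moves: none.
Count: 0.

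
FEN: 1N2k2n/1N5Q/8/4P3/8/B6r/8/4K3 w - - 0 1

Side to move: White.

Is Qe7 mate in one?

yes

After Qe7: black king on e8; in check: yes, from the white queen on e7.
King squares — d7: attacked by Qe7; e7: attacked by Ba3; f7: attacked by Qe7; d8: attacked by Nb7; f8: attacked by Qe7.
Black has no legal moves → checkmate.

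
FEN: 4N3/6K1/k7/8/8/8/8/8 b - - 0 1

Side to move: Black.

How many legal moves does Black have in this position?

Black to move; king on a6.
In check: no.
Legal moves: Kb7, Ka7, Kb6, Kb5, Ka5.
Count: 5.

5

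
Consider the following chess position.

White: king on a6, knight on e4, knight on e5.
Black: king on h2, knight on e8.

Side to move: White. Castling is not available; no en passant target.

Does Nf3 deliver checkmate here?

no

After Nf3: black king on h2; in check: yes, from the white knight on f3.
Black has 3 legal replies: Kh3, Kg2, Kh1.
In check but a legal move exists → not checkmate.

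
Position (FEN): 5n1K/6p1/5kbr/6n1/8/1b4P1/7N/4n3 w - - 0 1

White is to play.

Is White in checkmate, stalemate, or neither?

White to move; white king on h8.
In check: yes, from the black rook on h6.
King squares — g7: attacked by Kf6; h7: attacked by Ng5; g8: attacked by Bb3.
Legal moves for White: none.
In check with no legal moves → checkmate.

checkmate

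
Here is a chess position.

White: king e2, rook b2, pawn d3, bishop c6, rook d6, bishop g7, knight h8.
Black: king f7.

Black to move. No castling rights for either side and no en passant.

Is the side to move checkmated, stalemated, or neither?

neither

Black to move; black king on f7.
In check: yes, from the white knight on h8.
Legal moves for Black: Kg8, Kxg7, Ke7.
Black is in check but has 3 legal moves → neither.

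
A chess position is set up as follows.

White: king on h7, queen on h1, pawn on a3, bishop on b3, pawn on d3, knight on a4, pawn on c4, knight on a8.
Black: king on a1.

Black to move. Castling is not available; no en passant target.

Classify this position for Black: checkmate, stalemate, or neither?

Black to move; black king on a1.
In check: yes, from the white queen on h1.
King squares — b1: attacked by Qh1; a2: attacked by Bb3; b2: attacked by Na4.
Legal moves for Black: none.
In check with no legal moves → checkmate.

checkmate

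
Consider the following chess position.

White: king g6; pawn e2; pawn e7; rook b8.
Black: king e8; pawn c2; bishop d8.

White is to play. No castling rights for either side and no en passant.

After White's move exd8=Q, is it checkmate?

yes

After exd8=Q: black king on e8; in check: yes, from the white queen on d8.
King squares — d7: attacked by Qd8; e7: attacked by Qd8; f7: attacked by Kg6; d8: attacked by Rb8; f8: attacked by Qd8.
Black has no legal moves → checkmate.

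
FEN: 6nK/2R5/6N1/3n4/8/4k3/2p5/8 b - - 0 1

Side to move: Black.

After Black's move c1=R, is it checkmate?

no

After c1=R: white king on h8; in check: no.
White is not in check, so this cannot be checkmate.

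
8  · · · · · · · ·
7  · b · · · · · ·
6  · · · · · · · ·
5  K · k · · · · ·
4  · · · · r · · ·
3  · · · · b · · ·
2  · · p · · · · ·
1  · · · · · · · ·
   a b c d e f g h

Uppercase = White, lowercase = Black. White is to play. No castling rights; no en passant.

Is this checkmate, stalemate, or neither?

White to move; white king on a5.
In check: no.
King squares — a4: attacked by Re4; b4: attacked by Re4; b5: attacked by Kc5; a6: attacked by Bb7; b6: attacked by Kc5.
Legal moves for White: none.
Not in check and no legal moves → stalemate.

stalemate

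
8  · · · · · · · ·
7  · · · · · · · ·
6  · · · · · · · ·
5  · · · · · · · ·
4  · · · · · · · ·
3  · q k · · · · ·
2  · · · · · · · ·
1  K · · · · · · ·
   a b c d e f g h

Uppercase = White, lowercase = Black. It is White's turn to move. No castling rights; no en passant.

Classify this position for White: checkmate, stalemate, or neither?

stalemate

White to move; white king on a1.
In check: no.
King squares — b1: attacked by Qb3; a2: attacked by Qb3; b2: attacked by Qb3.
Legal moves for White: none.
Not in check and no legal moves → stalemate.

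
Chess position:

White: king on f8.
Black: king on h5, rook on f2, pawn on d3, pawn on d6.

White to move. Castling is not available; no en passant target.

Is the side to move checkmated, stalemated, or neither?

neither

White to move; white king on f8.
In check: yes, from the black rook on f2.
Legal moves for White: Kg8, Ke8, Kg7, Ke7.
White is in check but has 4 legal moves → neither.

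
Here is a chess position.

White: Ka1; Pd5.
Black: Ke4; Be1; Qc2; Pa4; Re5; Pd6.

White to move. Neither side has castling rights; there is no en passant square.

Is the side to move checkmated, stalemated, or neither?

stalemate

White to move; white king on a1.
In check: no.
King squares — b1: attacked by Qc2; a2: attacked by Qc2; b2: attacked by Qc2.
Legal moves for White: none.
Not in check and no legal moves → stalemate.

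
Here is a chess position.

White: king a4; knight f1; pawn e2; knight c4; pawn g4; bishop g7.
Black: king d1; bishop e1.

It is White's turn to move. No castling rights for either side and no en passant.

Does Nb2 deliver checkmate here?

no

After Nb2: black king on d1; in check: yes, from the white knight on b2.
Black has 3 legal replies: Kxe2, Kc2, Kc1.
In check but a legal move exists → not checkmate.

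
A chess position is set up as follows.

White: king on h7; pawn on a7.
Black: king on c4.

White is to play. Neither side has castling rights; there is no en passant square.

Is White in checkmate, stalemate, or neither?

White to move; white king on h7.
In check: no.
Legal moves for White: Kh8, Kg8, Kg7, Kh6, Kg6, a8=Q, a8=R, a8=B, a8=N.
White has 9 legal moves and is not in check → neither.

neither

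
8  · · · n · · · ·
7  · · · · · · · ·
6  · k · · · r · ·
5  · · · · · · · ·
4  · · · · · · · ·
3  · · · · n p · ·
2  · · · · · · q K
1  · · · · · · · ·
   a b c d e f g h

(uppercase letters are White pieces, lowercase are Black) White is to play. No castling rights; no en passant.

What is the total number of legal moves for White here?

White to move; king on h2.
In check: yes, from the black queen on g2.
Legal moves: none.
Count: 0.

0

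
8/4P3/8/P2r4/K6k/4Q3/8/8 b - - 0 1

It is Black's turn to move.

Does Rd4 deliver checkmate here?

no

After Rd4: white king on a4; in check: yes, from the black rook on d4.
White has 4 legal replies: Kb5, Kb3, Ka3, Qxd4+.
In check but a legal move exists → not checkmate.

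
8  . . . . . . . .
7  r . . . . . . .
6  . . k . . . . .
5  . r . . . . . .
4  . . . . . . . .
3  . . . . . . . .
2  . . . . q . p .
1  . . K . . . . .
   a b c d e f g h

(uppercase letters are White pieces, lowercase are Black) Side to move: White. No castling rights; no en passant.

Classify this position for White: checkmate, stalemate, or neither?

White to move; white king on c1.
In check: no.
King squares — b1: attacked by Rb5; d1: attacked by Qe2; b2: attacked by Qe2; c2: attacked by Qe2; d2: attacked by Qe2.
Legal moves for White: none.
Not in check and no legal moves → stalemate.

stalemate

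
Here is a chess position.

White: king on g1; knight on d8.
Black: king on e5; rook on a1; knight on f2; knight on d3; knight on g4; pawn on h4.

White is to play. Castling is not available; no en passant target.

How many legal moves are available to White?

1

White to move; king on g1.
In check: yes, from the black rook on a1.
Legal moves: Kg2.
Count: 1.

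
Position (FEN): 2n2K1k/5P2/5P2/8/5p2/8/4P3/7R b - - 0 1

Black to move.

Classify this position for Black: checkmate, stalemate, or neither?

checkmate

Black to move; black king on h8.
In check: yes, from the white rook on h1.
King squares — g7: attacked by Pf6; h7: attacked by Rh1; g8: attacked by Pf7.
Legal moves for Black: none.
In check with no legal moves → checkmate.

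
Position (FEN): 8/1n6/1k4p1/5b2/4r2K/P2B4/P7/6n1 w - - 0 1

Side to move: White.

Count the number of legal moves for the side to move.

3

White to move; king on h4.
In check: yes, from the black rook on e4.
Legal moves: Kg5, Kg3, Bxe4.
Count: 3.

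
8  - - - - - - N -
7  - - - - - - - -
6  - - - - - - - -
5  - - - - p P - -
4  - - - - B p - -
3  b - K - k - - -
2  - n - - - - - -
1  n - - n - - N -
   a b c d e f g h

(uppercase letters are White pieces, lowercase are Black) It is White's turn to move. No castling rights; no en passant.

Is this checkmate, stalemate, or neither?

White to move; white king on c3.
In check: yes, from the black knight on d1.
King squares — b2: attacked by Nd1; c2: attacked by Na1; d2: attacked by Ke3; b3: attacked by Na1; d3: attacked by Nb2; b4: attacked by Ba3; c4: attacked by Nb2; d4: attacked by Ke3.
Legal moves for White: none.
In check with no legal moves → checkmate.

checkmate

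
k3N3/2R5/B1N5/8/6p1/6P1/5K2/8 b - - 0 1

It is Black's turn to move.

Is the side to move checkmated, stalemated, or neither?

Black to move; black king on a8.
In check: no.
King squares — a7: attacked by Nc6; b7: attacked by Ba6; b8: attacked by Nc6.
Legal moves for Black: none.
Not in check and no legal moves → stalemate.

stalemate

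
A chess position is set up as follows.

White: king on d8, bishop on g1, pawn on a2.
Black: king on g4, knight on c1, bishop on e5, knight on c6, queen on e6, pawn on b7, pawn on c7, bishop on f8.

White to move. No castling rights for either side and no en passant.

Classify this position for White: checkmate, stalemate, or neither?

White to move; white king on d8.
In check: yes, from the black knight on c6.
King squares — c7: attacked by Be5; d7: attacked by Qe6; e7: attacked by Nc6; c8: attacked by Qe6; e8: attacked by Qe6.
Legal moves for White: none.
In check with no legal moves → checkmate.

checkmate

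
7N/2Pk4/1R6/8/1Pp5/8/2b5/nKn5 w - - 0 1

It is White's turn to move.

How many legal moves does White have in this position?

3

White to move; king on b1.
In check: yes, from the black bishop on c2.
Legal moves: Kb2, Kxc1, Kxa1.
Count: 3.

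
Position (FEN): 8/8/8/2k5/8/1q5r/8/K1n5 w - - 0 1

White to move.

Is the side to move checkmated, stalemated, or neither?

White to move; white king on a1.
In check: no.
King squares — b1: attacked by Qb3; a2: attacked by Nc1; b2: attacked by Qb3.
Legal moves for White: none.
Not in check and no legal moves → stalemate.

stalemate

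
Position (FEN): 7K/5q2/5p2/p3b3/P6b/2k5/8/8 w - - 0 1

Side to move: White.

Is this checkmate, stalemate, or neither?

White to move; white king on h8.
In check: no.
King squares — g7: attacked by Qf7; h7: attacked by Qf7; g8: attacked by Qf7.
Legal moves for White: none.
Not in check and no legal moves → stalemate.

stalemate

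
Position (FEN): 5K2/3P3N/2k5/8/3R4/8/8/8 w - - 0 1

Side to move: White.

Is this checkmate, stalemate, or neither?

neither

White to move; white king on f8.
In check: no.
Legal moves for White include: Kg8, Ke8, Kg7, Kf7, Ke7, Nf6, Ng5, Rd6+, Rd5, Rh4, Rg4, Rf4, Re4, Rc4+, Rb4, Ra4, Rd3, Rd2, ... (list truncated; more exist).
White has legal moves and is not in check → neither.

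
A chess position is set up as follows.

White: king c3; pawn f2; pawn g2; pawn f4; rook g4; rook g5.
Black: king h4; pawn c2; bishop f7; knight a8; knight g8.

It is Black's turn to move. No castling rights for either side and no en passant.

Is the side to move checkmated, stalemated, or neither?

Black to move; black king on h4.
In check: yes, from the white rook on g4.
King squares — g3: attacked by Pf2; h3: attacked by Pg2; g4: attacked by Rg5; g5: attacked by Pf4; h5: attacked by Rg5.
Legal moves for Black: none.
In check with no legal moves → checkmate.

checkmate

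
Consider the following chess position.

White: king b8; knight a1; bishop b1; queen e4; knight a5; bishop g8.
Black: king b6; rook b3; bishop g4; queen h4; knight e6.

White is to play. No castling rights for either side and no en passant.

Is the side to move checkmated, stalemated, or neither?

White to move; white king on b8.
In check: no.
Legal moves for White include: Bh7, Bf7, Bxe6, Kc8, Ka8, Nb7, Nc6, Nc4+, N5xb3, Qa8, Qh7, Qb7+, Qg6, Qxe6+, Qc6+, Qf5, Qe5, Qd5, ... (list truncated; more exist).
White has legal moves and is not in check → neither.

neither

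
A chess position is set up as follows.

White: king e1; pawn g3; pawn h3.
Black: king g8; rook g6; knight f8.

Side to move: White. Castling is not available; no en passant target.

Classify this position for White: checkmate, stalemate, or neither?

neither

White to move; white king on e1.
In check: no.
Legal moves for White: Kf2, Ke2, Kd2, Kf1, Kd1, h4, g4.
White has 7 legal moves and is not in check → neither.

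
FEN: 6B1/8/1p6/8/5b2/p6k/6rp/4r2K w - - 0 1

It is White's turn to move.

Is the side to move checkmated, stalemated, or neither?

White to move; white king on h1.
In check: yes, from the black rook on e1.
King squares — g1: attacked by Re1; g2: attacked by Kh3; h2: attacked by Rg2.
Legal moves for White: none.
In check with no legal moves → checkmate.

checkmate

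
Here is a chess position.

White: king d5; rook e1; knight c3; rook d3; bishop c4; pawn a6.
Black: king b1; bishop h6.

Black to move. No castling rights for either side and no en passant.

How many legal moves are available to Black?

Black to move; king on b1.
In check: yes, from the white rook on e1 and the white knight on c3.
Legal moves: Kc2, Kb2.
Count: 2.

2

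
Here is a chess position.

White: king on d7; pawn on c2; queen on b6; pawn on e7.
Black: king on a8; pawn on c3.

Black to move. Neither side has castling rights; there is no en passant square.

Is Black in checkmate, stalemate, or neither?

stalemate

Black to move; black king on a8.
In check: no.
King squares — a7: attacked by Qb6; b7: attacked by Qb6; b8: attacked by Qb6.
Legal moves for Black: none.
Not in check and no legal moves → stalemate.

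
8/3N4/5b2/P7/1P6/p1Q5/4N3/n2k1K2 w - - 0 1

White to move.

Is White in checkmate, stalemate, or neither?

neither

White to move; white king on f1.
In check: no.
Legal moves for White include: Nf8, Nb8, Nxf6, Nb6, Ne5, Nc5, Qc8, Qc7, Qxf6, Qc6, Qe5, Qc5, Qd4+, Qc4, Qh3, Qg3, Qf3, Qe3, ... (list truncated; more exist).
White has legal moves and is not in check → neither.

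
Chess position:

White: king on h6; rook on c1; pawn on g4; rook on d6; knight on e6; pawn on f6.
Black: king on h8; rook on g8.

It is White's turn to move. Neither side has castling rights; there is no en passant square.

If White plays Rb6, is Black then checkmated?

After Rb6: black king on h8; in check: no.
Black is not in check, so this cannot be checkmate.

no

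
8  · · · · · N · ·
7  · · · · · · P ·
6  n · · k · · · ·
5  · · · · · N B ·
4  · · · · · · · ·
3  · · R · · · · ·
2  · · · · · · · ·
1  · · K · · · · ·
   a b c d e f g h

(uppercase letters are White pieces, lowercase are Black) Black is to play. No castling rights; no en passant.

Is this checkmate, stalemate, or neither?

Black to move; black king on d6.
In check: yes, from the white knight on f5.
Legal moves for Black: Ke5, Kd5.
Black is in check but has 2 legal moves → neither.

neither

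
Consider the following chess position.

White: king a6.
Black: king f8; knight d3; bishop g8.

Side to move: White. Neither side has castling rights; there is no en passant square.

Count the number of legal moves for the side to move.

5

White to move; king on a6.
In check: no.
Legal moves: Kb7, Ka7, Kb6, Kb5, Ka5.
Count: 5.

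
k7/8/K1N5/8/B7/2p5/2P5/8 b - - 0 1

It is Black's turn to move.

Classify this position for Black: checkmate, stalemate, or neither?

stalemate

Black to move; black king on a8.
In check: no.
King squares — a7: attacked by Ka6; b7: attacked by Ka6; b8: attacked by Nc6.
Legal moves for Black: none.
Not in check and no legal moves → stalemate.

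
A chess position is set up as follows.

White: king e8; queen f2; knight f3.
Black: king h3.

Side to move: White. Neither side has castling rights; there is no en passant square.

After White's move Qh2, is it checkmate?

no

After Qh2: black king on h3; in check: yes, from the white queen on h2.
Black has 1 legal reply: Kg4.
In check but a legal move exists → not checkmate.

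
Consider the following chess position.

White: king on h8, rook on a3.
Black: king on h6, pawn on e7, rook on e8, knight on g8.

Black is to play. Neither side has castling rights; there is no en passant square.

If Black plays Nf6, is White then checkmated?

yes

After Nf6: white king on h8; in check: yes, from the black rook on e8.
King squares — g7: attacked by Kh6; h7: attacked by Nf6; g8: attacked by Nf6.
White has no legal moves → checkmate.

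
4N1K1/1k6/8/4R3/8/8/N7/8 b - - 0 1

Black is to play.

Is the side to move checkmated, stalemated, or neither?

Black to move; black king on b7.
In check: no.
Legal moves for Black: Kc8, Kb8, Ka8, Ka7, Kc6, Kb6, Ka6.
Black has 7 legal moves and is not in check → neither.

neither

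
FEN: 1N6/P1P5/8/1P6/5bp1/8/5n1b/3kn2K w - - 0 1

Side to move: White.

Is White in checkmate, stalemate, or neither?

White to move; white king on h1.
In check: yes, from the black knight on f2.
King squares — g1: attacked by Bh2; g2: attacked by Ne1; h2: attacked by Bf4.
Legal moves for White: none.
In check with no legal moves → checkmate.

checkmate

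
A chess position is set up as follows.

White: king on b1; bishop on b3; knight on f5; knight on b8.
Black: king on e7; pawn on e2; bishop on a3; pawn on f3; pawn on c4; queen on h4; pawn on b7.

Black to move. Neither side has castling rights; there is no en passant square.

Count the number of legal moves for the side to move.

6

Black to move; king on e7.
In check: yes, from the white knight on f5.
Legal moves: Kf8, Ke8, Kd8, Kf7, Kf6, Ke6.
Count: 6.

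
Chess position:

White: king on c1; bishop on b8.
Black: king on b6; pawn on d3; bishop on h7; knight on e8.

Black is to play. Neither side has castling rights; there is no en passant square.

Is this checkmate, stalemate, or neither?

neither

Black to move; black king on b6.
In check: no.
Legal moves for Black: Ng7, Nc7, Nf6, Nd6, Bg8, Bg6, Bf5, Be4, Kb7, Kc6, Ka6, Kc5, Kb5, Ka5, d2+.
Black has 15 legal moves and is not in check → neither.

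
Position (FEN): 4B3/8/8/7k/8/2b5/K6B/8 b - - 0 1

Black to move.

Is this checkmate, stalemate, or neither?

Black to move; black king on h5.
In check: yes, from the white bishop on e8.
King squares — g4: available; h4: available; g5: available; g6: attacked by Be8; h6: available.
Legal moves for Black: Kh6, Kg5, Kh4, Kg4.
Black is in check but has 4 legal moves → neither.

neither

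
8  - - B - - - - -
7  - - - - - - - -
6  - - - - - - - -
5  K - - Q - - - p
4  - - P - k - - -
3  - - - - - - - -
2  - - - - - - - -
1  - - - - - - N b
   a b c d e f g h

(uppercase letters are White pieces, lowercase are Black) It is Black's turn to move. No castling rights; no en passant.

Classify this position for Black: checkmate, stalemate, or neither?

neither

Black to move; black king on e4.
In check: yes, from the white queen on d5.
Legal moves for Black: Kf4, Ke3.
Black is in check but has 2 legal moves → neither.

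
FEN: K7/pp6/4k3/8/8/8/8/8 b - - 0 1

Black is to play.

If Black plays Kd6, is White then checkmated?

After Kd6: white king on a8; in check: no.
White is not in check, so this cannot be checkmate.

no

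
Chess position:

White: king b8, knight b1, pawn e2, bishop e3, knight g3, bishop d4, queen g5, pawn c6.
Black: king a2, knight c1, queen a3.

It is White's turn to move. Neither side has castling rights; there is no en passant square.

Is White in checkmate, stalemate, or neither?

White to move; white king on b8.
In check: no.
Legal moves for White include: Kc8, Kc7, Kb7, Qg8+, Qd8, Qg7, Qe7, Qh6, Qg6, Qf6, Qh5, Qf5, Qe5, Qd5+, Qc5, Qb5, Qa5, Qh4, ... (list truncated; more exist).
White has legal moves and is not in check → neither.

neither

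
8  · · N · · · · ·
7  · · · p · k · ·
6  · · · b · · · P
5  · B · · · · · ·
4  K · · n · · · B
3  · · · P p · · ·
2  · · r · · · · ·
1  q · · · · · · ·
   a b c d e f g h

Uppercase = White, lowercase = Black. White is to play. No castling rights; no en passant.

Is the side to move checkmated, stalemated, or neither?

checkmate

White to move; white king on a4.
In check: yes, from the black queen on a1.
King squares — a3: attacked by Qa1; b3: attacked by Nd4; b4: attacked by Bd6; a5: attacked by Qa1; b5: own bishop.
Legal moves for White: none.
In check with no legal moves → checkmate.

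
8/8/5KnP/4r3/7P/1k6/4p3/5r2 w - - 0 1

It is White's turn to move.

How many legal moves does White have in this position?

White to move; king on f6.
In check: yes, from the black rook on f1.
Legal moves: Kg7, Kxg6.
Count: 2.

2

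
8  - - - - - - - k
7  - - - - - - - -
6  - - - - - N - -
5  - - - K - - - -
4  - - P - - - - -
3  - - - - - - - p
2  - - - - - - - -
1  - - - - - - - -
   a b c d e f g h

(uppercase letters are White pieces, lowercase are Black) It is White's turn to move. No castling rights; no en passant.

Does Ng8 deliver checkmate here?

no

After Ng8: black king on h8; in check: no.
Black is not in check, so this cannot be checkmate.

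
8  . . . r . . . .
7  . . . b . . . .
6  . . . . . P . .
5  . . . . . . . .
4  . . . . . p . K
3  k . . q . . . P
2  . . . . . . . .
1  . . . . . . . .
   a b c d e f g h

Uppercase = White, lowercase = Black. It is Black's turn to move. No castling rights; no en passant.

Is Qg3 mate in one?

no

After Qg3: white king on h4; in check: yes, from the black queen on g3.
White has 1 legal reply: Kh5.
In check but a legal move exists → not checkmate.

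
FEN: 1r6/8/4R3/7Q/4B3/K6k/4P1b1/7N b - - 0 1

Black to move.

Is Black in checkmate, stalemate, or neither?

checkmate

Black to move; black king on h3.
In check: yes, from the white queen on h5.
King squares — g2: own bishop; h2: attacked by Qh5; g3: attacked by Nh1; g4: attacked by Qh5; h4: attacked by Qh5.
Legal moves for Black: none.
In check with no legal moves → checkmate.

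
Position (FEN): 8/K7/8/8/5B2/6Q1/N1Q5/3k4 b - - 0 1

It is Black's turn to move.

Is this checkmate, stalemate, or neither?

Black to move; black king on d1.
In check: yes, from the white queen on c2.
King squares — c1: attacked by Na2; e1: attacked by Qg3; c2: available; d2: attacked by Qc2; e2: attacked by Qc2.
Legal moves for Black: Kxc2.
Black is in check but has 1 legal move → neither.

neither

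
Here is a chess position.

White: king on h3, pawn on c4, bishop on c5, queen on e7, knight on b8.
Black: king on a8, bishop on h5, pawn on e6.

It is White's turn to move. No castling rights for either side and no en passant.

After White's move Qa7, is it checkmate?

After Qa7: black king on a8; in check: yes, from the white queen on a7.
King squares — a7: attacked by Bc5; b7: attacked by Qa7; b8: attacked by Qa7.
Black has no legal moves → checkmate.

yes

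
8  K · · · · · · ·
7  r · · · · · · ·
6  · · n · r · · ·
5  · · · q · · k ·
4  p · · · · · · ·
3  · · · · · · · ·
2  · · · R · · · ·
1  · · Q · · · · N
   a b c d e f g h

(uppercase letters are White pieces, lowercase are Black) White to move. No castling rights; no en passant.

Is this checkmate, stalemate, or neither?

White to move; white king on a8.
In check: yes, from the black rook on a7.
King squares — a7: attacked by Nc6; b7: attacked by Ra7; b8: attacked by Nc6.
Legal moves for White: none.
In check with no legal moves → checkmate.

checkmate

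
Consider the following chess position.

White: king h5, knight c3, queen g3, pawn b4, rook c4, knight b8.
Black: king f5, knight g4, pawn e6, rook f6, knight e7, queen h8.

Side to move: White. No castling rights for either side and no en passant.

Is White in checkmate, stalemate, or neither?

checkmate

White to move; white king on h5.
In check: yes, from the black queen on h8.
King squares — g4: attacked by Kf5; h4: attacked by Qh8; g5: attacked by Kf5; g6: attacked by Kf5; h6: attacked by Ng4.
Legal moves for White: none.
In check with no legal moves → checkmate.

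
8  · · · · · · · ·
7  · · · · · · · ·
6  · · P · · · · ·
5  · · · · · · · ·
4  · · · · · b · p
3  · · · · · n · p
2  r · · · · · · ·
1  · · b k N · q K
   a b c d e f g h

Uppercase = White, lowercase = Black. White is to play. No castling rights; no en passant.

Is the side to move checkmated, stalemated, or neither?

checkmate

White to move; white king on h1.
In check: yes, from the black queen on g1.
King squares — g1: attacked by Nf3; g2: attacked by Qg1; h2: attacked by Qg1.
Legal moves for White: none.
In check with no legal moves → checkmate.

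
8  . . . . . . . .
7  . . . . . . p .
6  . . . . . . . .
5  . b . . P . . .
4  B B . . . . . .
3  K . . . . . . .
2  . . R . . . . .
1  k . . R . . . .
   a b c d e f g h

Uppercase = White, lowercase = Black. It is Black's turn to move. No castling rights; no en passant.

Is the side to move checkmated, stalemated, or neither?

checkmate

Black to move; black king on a1.
In check: yes, from the white rook on d1.
King squares — b1: attacked by Rd1; a2: attacked by Rc2; b2: attacked by Rc2.
Legal moves for Black: none.
In check with no legal moves → checkmate.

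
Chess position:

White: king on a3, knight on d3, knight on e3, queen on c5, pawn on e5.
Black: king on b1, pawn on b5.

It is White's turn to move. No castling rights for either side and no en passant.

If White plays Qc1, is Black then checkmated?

yes

After Qc1: black king on b1; in check: yes, from the white queen on c1.
King squares — a1: attacked by Qc1; c1: attacked by Nd3; a2: attacked by Ka3; b2: attacked by Qc1; c2: attacked by Qc1.
Black has no legal moves → checkmate.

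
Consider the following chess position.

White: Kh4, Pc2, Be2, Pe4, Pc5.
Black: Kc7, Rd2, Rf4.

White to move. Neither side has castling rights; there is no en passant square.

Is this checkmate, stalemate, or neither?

neither

White to move; white king on h4.
In check: yes, from the black rook on f4.
Legal moves for White: Kh5, Kg5, Kh3, Kg3, Bg4.
White is in check but has 5 legal moves → neither.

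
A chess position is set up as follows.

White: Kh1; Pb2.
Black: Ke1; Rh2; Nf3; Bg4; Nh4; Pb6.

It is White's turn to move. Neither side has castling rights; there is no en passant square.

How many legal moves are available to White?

0

White to move; king on h1.
In check: yes, from the black rook on h2.
Legal moves: none.
Count: 0.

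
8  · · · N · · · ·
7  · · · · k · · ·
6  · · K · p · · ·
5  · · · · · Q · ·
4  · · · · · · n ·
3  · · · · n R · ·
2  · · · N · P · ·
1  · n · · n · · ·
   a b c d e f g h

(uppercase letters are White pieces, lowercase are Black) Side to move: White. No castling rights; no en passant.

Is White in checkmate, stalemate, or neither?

White to move; white king on c6.
In check: no.
Legal moves for White include: Nf7, Nb7, Nxe6, Kc7, Kb7, Kb6, Kc5, Kb5, Qf8#, Qh7+, Qf7+, Qg6, Qf6+, Qxe6+, Qh5, Qg5+, Qe5, Qd5, ... (list truncated; more exist).
White has legal moves and is not in check → neither.

neither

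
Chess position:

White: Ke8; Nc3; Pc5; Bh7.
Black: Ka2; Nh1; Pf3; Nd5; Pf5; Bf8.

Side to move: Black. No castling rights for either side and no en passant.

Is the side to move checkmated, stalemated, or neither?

Black to move; black king on a2.
In check: yes, from the white knight on c3.
King squares — a1: available; b1: attacked by Nc3; b2: available; a3: available; b3: available.
Legal moves for Black: Kb3, Ka3, Kb2, Ka1, Nxc3.
Black is in check but has 5 legal moves → neither.

neither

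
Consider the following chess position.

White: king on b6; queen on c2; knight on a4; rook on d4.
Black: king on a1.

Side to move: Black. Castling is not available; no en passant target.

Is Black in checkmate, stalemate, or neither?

stalemate

Black to move; black king on a1.
In check: no.
King squares — b1: attacked by Qc2; a2: attacked by Qc2; b2: attacked by Qc2.
Legal moves for Black: none.
Not in check and no legal moves → stalemate.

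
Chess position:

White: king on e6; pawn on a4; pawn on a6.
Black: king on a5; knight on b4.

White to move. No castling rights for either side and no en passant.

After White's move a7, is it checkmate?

After a7: black king on a5; in check: no.
Black is not in check, so this cannot be checkmate.

no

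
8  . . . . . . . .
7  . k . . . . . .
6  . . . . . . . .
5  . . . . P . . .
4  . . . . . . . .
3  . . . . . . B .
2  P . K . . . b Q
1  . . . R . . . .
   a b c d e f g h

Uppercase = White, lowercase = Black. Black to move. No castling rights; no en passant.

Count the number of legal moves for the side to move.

Black to move; king on b7.
In check: no.
Legal moves: Kc8, Kb8, Ka8, Kc7, Ka7, Kc6, Kb6, Ka6, Bc6, Bd5, Be4+, Bh3, Bf3, Bh1, Bf1.
Count: 15.

15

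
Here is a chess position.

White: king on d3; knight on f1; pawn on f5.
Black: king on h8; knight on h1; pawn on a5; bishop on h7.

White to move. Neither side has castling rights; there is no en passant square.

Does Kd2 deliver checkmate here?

no

After Kd2: black king on h8; in check: no.
Black is not in check, so this cannot be checkmate.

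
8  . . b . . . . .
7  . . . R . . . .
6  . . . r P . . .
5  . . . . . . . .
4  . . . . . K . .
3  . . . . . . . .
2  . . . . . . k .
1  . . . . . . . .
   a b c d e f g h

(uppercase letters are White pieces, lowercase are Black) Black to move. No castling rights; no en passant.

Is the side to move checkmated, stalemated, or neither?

neither

Black to move; black king on g2.
In check: no.
Legal moves for Black include: Bxd7, Bb7, Ba6, Rxd7, Rxe6, Rc6, Rb6, Ra6, Rd5, Rd4+, Rd3, Rd2, Rd1, Kh3, Kh2, Kf2, Kh1, Kg1, ... (list truncated; more exist).
Black has legal moves and is not in check → neither.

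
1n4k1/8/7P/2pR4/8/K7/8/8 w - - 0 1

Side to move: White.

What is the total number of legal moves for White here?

White to move; king on a3.
In check: no.
Legal moves: Rd8+, Rd7, Rd6, Rh5, Rg5+, Rf5, Re5, Rxc5, Rd4, Rd3, Rd2, Rd1, Ka4, Kb3, Kb2, Ka2, h7+.
Count: 17.

17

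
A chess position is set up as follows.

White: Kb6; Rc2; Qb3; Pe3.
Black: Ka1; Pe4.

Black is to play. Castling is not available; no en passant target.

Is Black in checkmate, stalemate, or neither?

Black to move; black king on a1.
In check: no.
King squares — b1: attacked by Qb3; a2: attacked by Rc2; b2: attacked by Rc2.
Legal moves for Black: none.
Not in check and no legal moves → stalemate.

stalemate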